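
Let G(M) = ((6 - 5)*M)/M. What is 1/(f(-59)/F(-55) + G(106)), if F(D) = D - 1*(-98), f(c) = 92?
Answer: 43/135 ≈ 0.31852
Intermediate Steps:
F(D) = 98 + D (F(D) = D + 98 = 98 + D)
G(M) = 1 (G(M) = (1*M)/M = M/M = 1)
1/(f(-59)/F(-55) + G(106)) = 1/(92/(98 - 55) + 1) = 1/(92/43 + 1) = 1/(135/43) = 43/135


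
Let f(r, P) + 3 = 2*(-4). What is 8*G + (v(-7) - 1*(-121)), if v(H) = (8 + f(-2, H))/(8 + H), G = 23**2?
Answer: 4350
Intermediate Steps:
f(r, P) = -11 (f(r, P) = -3 + 2*(-4) = -3 - 8 = -11)
G = 529
v(H) = -3/(8 + H) (v(H) = (8 - 11)/(8 + H) = -3/(8 + H))
8*G + (v(-7) - 1*(-121)) = 8*529 + (-3/(8 - 7) - 1*(-121)) = 4232 + (-3/1 + 121) = 4232 + (-3*1 + 121) = 4232 + (-3 + 121) = 4232 + 118 = 4350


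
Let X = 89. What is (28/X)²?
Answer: 784/7921 ≈ 0.098977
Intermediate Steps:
(28/X)² = (28/89)² = 784/7921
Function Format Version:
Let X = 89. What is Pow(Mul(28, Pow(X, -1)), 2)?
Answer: Rational(784, 7921) ≈ 0.098977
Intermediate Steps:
Pow(Mul(28, Pow(X, -1)), 2) = Pow(Mul(28, Pow(89, -1)), 2) = Pow(Mul(28, Rational(1, 89)), 2) = Pow(Rational(28, 89), 2) = Rational(784, 7921)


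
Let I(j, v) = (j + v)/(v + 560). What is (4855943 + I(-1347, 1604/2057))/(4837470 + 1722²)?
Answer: 5601444023957/9000664005096 ≈ 0.62234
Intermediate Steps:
I(j, v) = (j + v)/(560 + v)
(4855943 + I(-1347, 1604/2057))/(4837470 + 1722²) = (4855943 + (-1347 + 1604/2057)/(560 + 1604/2057))/(4837470 + 1722²) = (4855943 + (-1347 + 1604*(1/2057))/(560 + 1604*(1/2057)))/(4837470 + 2965284) = (4855943 + (-1347 + 1604/2057)/(560 + 1604/2057))/7802754 = (4855943 - 2769175/2057/(1153524/2057))*(1/7802754) = (4855943 + (2057/1153524)*(-2769175/2057))*(1/7802754) = (4855943 - 2769175/1153524)*(1/7802754) = (5601444023957/1153524)*(1/7802754) = 5601444023957/9000664005096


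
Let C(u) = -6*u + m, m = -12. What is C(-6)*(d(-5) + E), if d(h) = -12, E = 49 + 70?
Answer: 2568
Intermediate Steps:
E = 119
C(u) = -12 - 6*u (C(u) = -6*u - 12 = -12 - 6*u)
C(-6)*(d(-5) + E) = (-12 - 6*(-6))*(-12 + 119) = (-12 + 36)*107 = 24*107 = 2568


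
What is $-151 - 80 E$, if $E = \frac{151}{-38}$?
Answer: $\frac{3171}{19} \approx 166.89$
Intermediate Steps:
$E = - \frac{151}{38}$ ($E = 151 \left(- \frac{1}{38}\right) = - \frac{151}{38} \approx -3.9737$)
$-151 - 80 E = -151 - - \frac{6040}{19} = -151 + \frac{6040}{19} = \frac{3171}{19}$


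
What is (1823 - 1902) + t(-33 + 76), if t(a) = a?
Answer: -36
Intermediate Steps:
(1823 - 1902) + t(-33 + 76) = (1823 - 1902) + (-33 + 76) = -79 + 43 = -36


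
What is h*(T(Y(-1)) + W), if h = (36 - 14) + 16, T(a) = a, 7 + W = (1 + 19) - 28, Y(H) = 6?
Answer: -342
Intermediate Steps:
W = -15 (W = -7 + ((1 + 19) - 28) = -7 + (20 - 28) = -7 - 8 = -15)
h = 38 (h = 22 + 16 = 38)
h*(T(Y(-1)) + W) = 38*(6 - 15) = 38*(-9) = -342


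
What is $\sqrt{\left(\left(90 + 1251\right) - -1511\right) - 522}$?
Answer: $\sqrt{2330} \approx 48.27$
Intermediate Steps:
$\sqrt{\left(\left(90 + 1251\right) - -1511\right) - 522} = \sqrt{\left(1341 + 1511\right) - 522} = \sqrt{2852 - 522} = \sqrt{2330}$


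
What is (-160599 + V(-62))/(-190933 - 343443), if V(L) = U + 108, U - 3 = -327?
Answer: 160815/534376 ≈ 0.30094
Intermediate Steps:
U = -324 (U = 3 - 327 = -324)
V(L) = -216 (V(L) = -324 + 108 = -216)
(-160599 + V(-62))/(-190933 - 343443) = (-160599 - 216)/(-190933 - 343443) = -160815/(-534376) = -160815*(-1/534376) = 160815/534376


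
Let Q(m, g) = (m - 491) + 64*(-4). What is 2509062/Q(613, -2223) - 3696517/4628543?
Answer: -5806898344972/310112381 ≈ -18725.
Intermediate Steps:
Q(m, g) = -747 + m (Q(m, g) = (-491 + m) - 256 = -747 + m)
2509062/Q(613, -2223) - 3696517/4628543 = 2509062/(-747 + 613) - 3696517/4628543 = 2509062/(-134) - 3696517*1/4628543 = 2509062*(-1/134) - 3696517/4628543 = -1254531/67 - 3696517/4628543 = -5806898344972/310112381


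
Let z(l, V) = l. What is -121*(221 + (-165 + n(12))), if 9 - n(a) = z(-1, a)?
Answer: -7986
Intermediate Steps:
n(a) = 10 (n(a) = 9 - 1*(-1) = 9 + 1 = 10)
-121*(221 + (-165 + n(12))) = -121*(221 + (-165 + 10)) = -121*(221 - 155) = -121*66 = -7986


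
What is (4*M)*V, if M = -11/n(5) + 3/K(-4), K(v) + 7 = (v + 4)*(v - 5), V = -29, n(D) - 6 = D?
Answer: 1160/7 ≈ 165.71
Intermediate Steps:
n(D) = 6 + D
K(v) = -7 + (-5 + v)*(4 + v) (K(v) = -7 + (v + 4)*(v - 5) = -7 + (4 + v)*(-5 + v) = -7 + (-5 + v)*(4 + v))
M = -10/7 (M = -11/(6 + 5) + 3/(-27 + (-4)² - 1*(-4)) = -11/11 + 3/(-27 + 16 + 4) = -11*1/11 + 3/(-7) = -1 + 3*(-⅐) = -1 - 3/7 = -10/7 ≈ -1.4286)
(4*M)*V = (4*(-10/7))*(-29) = -40/7*(-29) = 1160/7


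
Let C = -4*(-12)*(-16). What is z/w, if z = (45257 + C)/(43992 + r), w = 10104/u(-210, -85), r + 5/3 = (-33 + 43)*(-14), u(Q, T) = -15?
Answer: -667335/443063768 ≈ -0.0015062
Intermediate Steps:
r = -425/3 (r = -5/3 + (-33 + 43)*(-14) = -5/3 + 10*(-14) = -5/3 - 140 = -425/3 ≈ -141.67)
C = -768 (C = 48*(-16) = -768)
w = -3368/5 (w = 10104/(-15) = 10104*(-1/15) = -3368/5 ≈ -673.60)
z = 133467/131551 (z = (45257 - 768)/(43992 - 425/3) = 44489/(131551/3) = 44489*(3/131551) = 133467/131551 ≈ 1.0146)
z/w = 133467/(131551*(-3368/5)) = (133467/131551)*(-5/3368) = -667335/443063768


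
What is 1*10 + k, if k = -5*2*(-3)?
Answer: 40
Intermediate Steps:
k = 30 (k = -10*(-3) = 30)
1*10 + k = 1*10 + 30 = 10 + 30 = 40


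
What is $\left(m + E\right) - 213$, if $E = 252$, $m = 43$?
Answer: $82$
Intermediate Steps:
$\left(m + E\right) - 213 = \left(43 + 252\right) - 213 = 295 - 213 = 82$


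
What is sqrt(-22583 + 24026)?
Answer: sqrt(1443) ≈ 37.987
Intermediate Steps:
sqrt(-22583 + 24026) = sqrt(1443)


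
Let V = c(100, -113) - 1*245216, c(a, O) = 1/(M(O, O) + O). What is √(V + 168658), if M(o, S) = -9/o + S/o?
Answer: I*√12245193920933/12647 ≈ 276.69*I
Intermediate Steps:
c(a, O) = 1/(O + (-9 + O)/O) (c(a, O) = 1/((-9 + O)/O + O) = 1/(O + (-9 + O)/O))
V = -3101246865/12647 (V = -113/(-9 - 113 + (-113)²) - 1*245216 = -113/(-9 - 113 + 12769) - 245216 = -113/12647 - 245216 = -3101246865/12647 ≈ -2.4522e+5)
√(V + 168658) = √(-3101246865/12647 + 168658) = √(-968229139/12647) = I*√12245193920933/12647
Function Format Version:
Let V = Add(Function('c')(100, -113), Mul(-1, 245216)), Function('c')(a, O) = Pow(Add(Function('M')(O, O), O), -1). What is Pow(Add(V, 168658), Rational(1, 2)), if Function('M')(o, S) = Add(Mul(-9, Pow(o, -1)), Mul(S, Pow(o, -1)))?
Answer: Mul(Rational(1, 12647), I, Pow(12245193920933, Rational(1, 2))) ≈ Mul(276.69, I)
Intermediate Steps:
Function('c')(a, O) = Pow(Add(O, Mul(Pow(O, -1), Add(-9, O))), -1) (Function('c')(a, O) = Pow(Add(Mul(Pow(O, -1), Add(-9, O)), O), -1) = Pow(Add(O, Mul(Pow(O, -1), Add(-9, O))), -1))
V = Rational(-3101246865, 12647) (V = Add(Mul(-113, Pow(Add(-9, -113, Pow(-113, 2)), -1)), Mul(-1, 245216)) = Add(Mul(-113, Pow(Add(-9, -113, 12769), -1)), -245216) = Add(Mul(-113, Pow(12647, -1)), -245216) = Add(Mul(-113, Rational(1, 12647)), -245216) = Add(Rational(-113, 12647), -245216) = Rational(-3101246865, 12647) ≈ -2.4522e+5)
Pow(Add(V, 168658), Rational(1, 2)) = Pow(Add(Rational(-3101246865, 12647), 168658), Rational(1, 2)) = Pow(Rational(-968229139, 12647), Rational(1, 2)) = Mul(Rational(1, 12647), I, Pow(12245193920933, Rational(1, 2)))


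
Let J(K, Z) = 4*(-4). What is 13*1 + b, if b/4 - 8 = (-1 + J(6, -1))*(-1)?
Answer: 113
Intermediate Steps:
J(K, Z) = -16
b = 100 (b = 32 + 4*((-1 - 16)*(-1)) = 32 + 4*(-17*(-1)) = 32 + 4*17 = 32 + 68 = 100)
13*1 + b = 13*1 + 100 = 13 + 100 = 113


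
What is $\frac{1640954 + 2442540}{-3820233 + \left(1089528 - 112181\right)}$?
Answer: $- \frac{2041747}{1421443} \approx -1.4364$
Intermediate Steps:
$\frac{1640954 + 2442540}{-3820233 + \left(1089528 - 112181\right)} = \frac{4083494}{-3820233 + 977347} = \frac{4083494}{-2842886} = 4083494 \left(- \frac{1}{2842886}\right) = - \frac{2041747}{1421443}$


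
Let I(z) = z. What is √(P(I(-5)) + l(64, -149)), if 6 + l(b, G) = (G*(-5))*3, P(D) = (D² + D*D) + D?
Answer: √2274 ≈ 47.686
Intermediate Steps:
P(D) = D + 2*D² (P(D) = (D² + D²) + D = 2*D² + D = D + 2*D²)
l(b, G) = -6 - 15*G (l(b, G) = -6 + (G*(-5))*3 = -6 - 5*G*3 = -6 - 15*G)
√(P(I(-5)) + l(64, -149)) = √(-5*(1 + 2*(-5)) + (-6 - 15*(-149))) = √(-5*(1 - 10) + (-6 + 2235)) = √(-5*(-9) + 2229) = √(45 + 2229) = √2274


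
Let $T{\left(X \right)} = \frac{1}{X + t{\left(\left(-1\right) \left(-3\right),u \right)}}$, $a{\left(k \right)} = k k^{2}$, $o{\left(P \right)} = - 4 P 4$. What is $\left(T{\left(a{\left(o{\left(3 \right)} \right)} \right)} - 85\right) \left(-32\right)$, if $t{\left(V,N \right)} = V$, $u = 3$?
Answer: $\frac{300802112}{110589} \approx 2720.0$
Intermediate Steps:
$o{\left(P \right)} = - 16 P$
$a{\left(k \right)} = k^{3}$
$T{\left(X \right)} = \frac{1}{3 + X}$ ($T{\left(X \right)} = \frac{1}{X - -3} = \frac{1}{X + 3} = \frac{1}{3 + X}$)
$\left(T{\left(a{\left(o{\left(3 \right)} \right)} \right)} - 85\right) \left(-32\right) = \left(\frac{1}{3 + \left(\left(-16\right) 3\right)^{3}} - 85\right) \left(-32\right) = \left(\frac{1}{3 + \left(-48\right)^{3}} - 85\right) \left(-32\right) = \left(\frac{1}{3 - 110592} - 85\right) \left(-32\right) = \left(\frac{1}{-110589} - 85\right) \left(-32\right) = \left(- \frac{1}{110589} - 85\right) \left(-32\right) = \left(- \frac{9400066}{110589}\right) \left(-32\right) = \frac{300802112}{110589}$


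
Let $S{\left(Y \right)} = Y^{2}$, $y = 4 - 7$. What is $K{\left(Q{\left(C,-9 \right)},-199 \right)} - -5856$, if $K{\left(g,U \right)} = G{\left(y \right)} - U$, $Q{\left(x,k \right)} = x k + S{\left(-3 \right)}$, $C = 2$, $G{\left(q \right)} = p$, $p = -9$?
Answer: $6046$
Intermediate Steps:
$y = -3$ ($y = 4 - 7 = -3$)
$G{\left(q \right)} = -9$
$Q{\left(x,k \right)} = 9 + k x$ ($Q{\left(x,k \right)} = x k + \left(-3\right)^{2} = k x + 9 = 9 + k x$)
$K{\left(g,U \right)} = -9 - U$
$K{\left(Q{\left(C,-9 \right)},-199 \right)} - -5856 = \left(-9 - -199\right) - -5856 = \left(-9 + 199\right) + 5856 = 190 + 5856 = 6046$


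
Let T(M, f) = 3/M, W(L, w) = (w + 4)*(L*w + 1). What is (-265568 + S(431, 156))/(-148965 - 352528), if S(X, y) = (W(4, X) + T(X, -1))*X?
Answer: -323146060/501493 ≈ -644.37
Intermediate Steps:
W(L, w) = (1 + L*w)*(4 + w) (W(L, w) = (4 + w)*(1 + L*w) = (1 + L*w)*(4 + w))
S(X, y) = X*(4 + 3/X + 4*X**2 + 17*X) (S(X, y) = ((4 + X + 4*X**2 + 4*4*X) + 3/X)*X = ((4 + X + 4*X**2 + 16*X) + 3/X)*X = ((4 + 4*X**2 + 17*X) + 3/X)*X = (4 + 3/X + 4*X**2 + 17*X)*X = X*(4 + 3/X + 4*X**2 + 17*X))
(-265568 + S(431, 156))/(-148965 - 352528) = (-265568 + (3 + 431*(4 + 4*431**2 + 17*431)))/(-148965 - 352528) = (-265568 + (3 + 431*(4 + 4*185761 + 7327)))/(-501493) = (-265568 + (3 + 431*(4 + 743044 + 7327)))*(-1/501493) = (-265568 + (3 + 431*750375))*(-1/501493) = (-265568 + (3 + 323411625))*(-1/501493) = (-265568 + 323411628)*(-1/501493) = 323146060*(-1/501493) = -323146060/501493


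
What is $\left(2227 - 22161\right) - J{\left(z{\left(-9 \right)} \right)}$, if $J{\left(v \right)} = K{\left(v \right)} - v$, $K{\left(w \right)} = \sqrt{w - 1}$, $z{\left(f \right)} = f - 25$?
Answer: $-19968 - i \sqrt{35} \approx -19968.0 - 5.9161 i$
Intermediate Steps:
$z{\left(f \right)} = -25 + f$ ($z{\left(f \right)} = f - 25 = -25 + f$)
$K{\left(w \right)} = \sqrt{-1 + w}$
$J{\left(v \right)} = \sqrt{-1 + v} - v$
$\left(2227 - 22161\right) - J{\left(z{\left(-9 \right)} \right)} = \left(2227 - 22161\right) - \left(\sqrt{-1 - 34} - \left(-25 - 9\right)\right) = -19934 - \left(\sqrt{-1 - 34} - -34\right) = -19934 - \left(\sqrt{-35} + 34\right) = -19934 - \left(i \sqrt{35} + 34\right) = -19934 - \left(34 + i \sqrt{35}\right) = -19968 - i \sqrt{35}$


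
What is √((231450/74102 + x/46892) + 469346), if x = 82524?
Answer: √88547241757651677303422/434348873 ≈ 685.09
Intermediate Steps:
√((231450/74102 + x/46892) + 469346) = √((231450/74102 + 82524/46892) + 469346) = √((231450*(1/74102) + 82524*(1/46892)) + 469346) = √((115725/37051 + 20631/11723) + 469346) = √(2121043356/434348873 + 469346) = √(203862027190414/434348873) = √88547241757651677303422/434348873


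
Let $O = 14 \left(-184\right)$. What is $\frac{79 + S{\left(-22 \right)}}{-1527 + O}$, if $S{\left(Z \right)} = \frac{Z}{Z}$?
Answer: $- \frac{80}{4103} \approx -0.019498$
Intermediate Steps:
$S{\left(Z \right)} = 1$
$O = -2576$
$\frac{79 + S{\left(-22 \right)}}{-1527 + O} = \frac{79 + 1}{-1527 - 2576} = \frac{80}{-4103} = 80 \left(- \frac{1}{4103}\right) = - \frac{80}{4103}$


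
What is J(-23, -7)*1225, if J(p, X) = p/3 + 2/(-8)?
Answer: -116375/12 ≈ -9697.9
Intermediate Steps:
J(p, X) = -1/4 + p/3 (J(p, X) = p*(1/3) + 2*(-1/8) = p/3 - 1/4 = -1/4 + p/3)
J(-23, -7)*1225 = (-1/4 + (1/3)*(-23))*1225 = (-1/4 - 23/3)*1225 = -95/12*1225 = -116375/12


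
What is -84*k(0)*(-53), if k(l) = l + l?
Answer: 0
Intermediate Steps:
k(l) = 2*l
-84*k(0)*(-53) = -168*0*(-53) = -84*0*(-53) = 0*(-53) = 0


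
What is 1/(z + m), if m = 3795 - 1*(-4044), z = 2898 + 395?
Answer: 1/11132 ≈ 8.9831e-5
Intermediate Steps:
z = 3293
m = 7839 (m = 3795 + 4044 = 7839)
1/(z + m) = 1/(3293 + 7839) = 1/11132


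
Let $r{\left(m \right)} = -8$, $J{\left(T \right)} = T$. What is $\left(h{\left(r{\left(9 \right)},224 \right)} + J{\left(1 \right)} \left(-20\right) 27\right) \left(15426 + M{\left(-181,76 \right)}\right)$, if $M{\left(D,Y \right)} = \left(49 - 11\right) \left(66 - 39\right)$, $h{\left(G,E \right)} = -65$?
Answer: $-9953460$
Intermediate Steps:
$M{\left(D,Y \right)} = 1026$ ($M{\left(D,Y \right)} = 38 \cdot 27 = 1026$)
$\left(h{\left(r{\left(9 \right)},224 \right)} + J{\left(1 \right)} \left(-20\right) 27\right) \left(15426 + M{\left(-181,76 \right)}\right) = \left(-65 + 1 \left(-20\right) 27\right) \left(15426 + 1026\right) = \left(-65 - 540\right) 16452 = \left(-605\right) 16452 = -9953460$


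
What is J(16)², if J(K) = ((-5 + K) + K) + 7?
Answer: 1156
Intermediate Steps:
J(K) = 2 + 2*K (J(K) = (-5 + 2*K) + 7 = 2 + 2*K)
J(16)² = (2 + 2*16)² = (2 + 32)² = 34² = 1156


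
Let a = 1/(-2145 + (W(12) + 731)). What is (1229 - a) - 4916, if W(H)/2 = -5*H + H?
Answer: -5567369/1510 ≈ -3687.0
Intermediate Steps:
W(H) = -8*H (W(H) = 2*(-5*H + H) = 2*(-4*H) = -8*H)
a = -1/1510 (a = 1/(-2145 + (-8*12 + 731)) = 1/(-2145 + (-96 + 731)) = 1/(-2145 + 635) = 1/(-1510) = -1/1510 ≈ -0.00066225)
(1229 - a) - 4916 = (1229 - 1*(-1/1510)) - 4916 = (1229 + 1/1510) - 4916 = 1855791/1510 - 4916 = -5567369/1510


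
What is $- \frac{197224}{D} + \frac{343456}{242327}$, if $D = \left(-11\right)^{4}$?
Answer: $- \frac{42764160952}{3547909607} \approx -12.053$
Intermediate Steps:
$D = 14641$
$- \frac{197224}{D} + \frac{343456}{242327} = - \frac{197224}{14641} + \frac{343456}{242327} = - \frac{42764160952}{3547909607}$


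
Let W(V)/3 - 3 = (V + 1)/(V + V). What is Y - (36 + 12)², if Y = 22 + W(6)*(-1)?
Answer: -9171/4 ≈ -2292.8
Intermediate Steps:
W(V) = 9 + 3*(1 + V)/(2*V) (W(V) = 9 + 3*((V + 1)/(V + V)) = 9 + 3*((1 + V)/((2*V))) = 9 + 3*((1 + V)*(1/(2*V))) = 9 + 3*((1 + V)/(2*V)) = 9 + 3*(1 + V)/(2*V))
Y = 45/4 (Y = 22 + ((3/2)*(1 + 7*6)/6)*(-1) = 22 + ((3/2)*(⅙)*(1 + 42))*(-1) = 22 + ((3/2)*(⅙)*43)*(-1) = 22 + (43/4)*(-1) = 22 - 43/4 = 45/4 ≈ 11.250)
Y - (36 + 12)² = 45/4 - (36 + 12)² = 45/4 - 1*48² = 45/4 - 1*2304 = 45/4 - 2304 = -9171/4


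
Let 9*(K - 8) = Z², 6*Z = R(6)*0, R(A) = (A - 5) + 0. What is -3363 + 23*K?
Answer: -3179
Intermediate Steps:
R(A) = -5 + A (R(A) = (-5 + A) + 0 = -5 + A)
Z = 0 (Z = ((-5 + 6)*0)/6 = (1*0)/6 = (⅙)*0 = 0)
K = 8 (K = 8 + (⅑)*0² = 8 + (⅑)*0 = 8 + 0 = 8)
-3363 + 23*K = -3363 + 23*8 = -3363 + 184 = -3179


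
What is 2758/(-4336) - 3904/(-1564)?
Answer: 1576779/847688 ≈ 1.8601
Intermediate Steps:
2758/(-4336) - 3904/(-1564) = 2758*(-1/4336) - 3904*(-1/1564) = -1379/2168 + 976/391 = 1576779/847688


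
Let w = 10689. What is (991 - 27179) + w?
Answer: -15499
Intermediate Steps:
(991 - 27179) + w = (991 - 27179) + 10689 = -26188 + 10689 = -15499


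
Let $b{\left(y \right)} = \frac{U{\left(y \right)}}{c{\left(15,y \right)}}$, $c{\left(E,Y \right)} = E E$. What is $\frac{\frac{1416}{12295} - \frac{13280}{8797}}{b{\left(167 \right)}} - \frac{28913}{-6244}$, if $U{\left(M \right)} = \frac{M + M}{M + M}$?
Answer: $- \frac{41752257168641}{135069102812} \approx -309.12$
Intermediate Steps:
$c{\left(E,Y \right)} = E^{2}$
$U{\left(M \right)} = 1$ ($U{\left(M \right)} = \frac{2 M}{2 M} = 2 M \frac{1}{2 M} = 1$)
$b{\left(y \right)} = \frac{1}{225}$ ($b{\left(y \right)} = 1 \frac{1}{15^{2}} = 1 \cdot \frac{1}{225} = \frac{1}{225}$)
$\frac{\frac{1416}{12295} - \frac{13280}{8797}}{b{\left(167 \right)}} - \frac{28913}{-6244} = \left(\frac{1416}{12295} - \frac{13280}{8797}\right) \frac{1}{\frac{1}{225}} - \frac{28913}{-6244} = \left(1416 \cdot \frac{1}{12295} - \frac{13280}{8797}\right) 225 - - \frac{28913}{6244} = \left(\frac{1416}{12295} - \frac{13280}{8797}\right) 225 + \frac{28913}{6244} = \left(- \frac{150821048}{108159115}\right) 225 + \frac{28913}{6244} = - \frac{6786947160}{21631823} + \frac{28913}{6244} = - \frac{41752257168641}{135069102812}$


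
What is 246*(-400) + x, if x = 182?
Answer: -98218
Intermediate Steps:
246*(-400) + x = 246*(-400) + 182 = -98400 + 182 = -98218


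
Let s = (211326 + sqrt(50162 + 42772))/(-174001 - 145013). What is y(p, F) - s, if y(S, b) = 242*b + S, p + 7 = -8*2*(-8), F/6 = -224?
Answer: -17286642242/53169 + sqrt(10326)/106338 ≈ -3.2513e+5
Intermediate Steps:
F = -1344 (F = 6*(-224) = -1344)
p = 121 (p = -7 - 8*2*(-8) = -7 - 16*(-8) = -7 + 128 = 121)
s = -35221/53169 - sqrt(10326)/106338 (s = (211326 + sqrt(92934))/(-319014) = (211326 + 3*sqrt(10326))*(-1/319014) = -35221/53169 - sqrt(10326)/106338 ≈ -0.66339)
y(S, b) = S + 242*b
y(p, F) - s = (121 + 242*(-1344)) - (-35221/53169 - sqrt(10326)/106338) = (121 - 325248) + (35221/53169 + sqrt(10326)/106338) = -325127 + (35221/53169 + sqrt(10326)/106338) = -17286642242/53169 + sqrt(10326)/106338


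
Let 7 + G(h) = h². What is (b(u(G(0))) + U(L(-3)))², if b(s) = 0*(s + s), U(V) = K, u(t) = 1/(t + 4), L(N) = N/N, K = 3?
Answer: 9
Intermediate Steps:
G(h) = -7 + h²
L(N) = 1
u(t) = 1/(4 + t)
U(V) = 3
b(s) = 0 (b(s) = 0*(2*s) = 0)
(b(u(G(0))) + U(L(-3)))² = (0 + 3)² = 3² = 9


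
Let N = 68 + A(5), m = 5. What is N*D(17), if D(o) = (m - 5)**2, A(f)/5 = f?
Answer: 0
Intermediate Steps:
A(f) = 5*f
D(o) = 0 (D(o) = (5 - 5)**2 = 0**2 = 0)
N = 93 (N = 68 + 5*5 = 68 + 25 = 93)
N*D(17) = 93*0 = 0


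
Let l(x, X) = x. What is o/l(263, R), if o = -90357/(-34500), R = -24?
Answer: 30119/3024500 ≈ 0.0099583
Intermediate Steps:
o = 30119/11500 (o = -90357*(-1/34500) = 30119/11500 ≈ 2.6190)
o/l(263, R) = (30119/11500)/263 = (30119/11500)*(1/263) = 30119/3024500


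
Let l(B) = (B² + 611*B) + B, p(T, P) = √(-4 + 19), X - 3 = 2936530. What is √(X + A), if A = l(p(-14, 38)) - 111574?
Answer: 3*√(313886 + 68*√15) ≈ 1681.5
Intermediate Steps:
X = 2936533 (X = 3 + 2936530 = 2936533)
p(T, P) = √15
l(B) = B² + 612*B
A = -111574 + √15*(612 + √15) (A = √15*(612 + √15) - 111574 = -111574 + √15*(612 + √15) ≈ -1.0919e+5)
√(X + A) = √(2936533 + (-111559 + 612*√15)) = √(2824974 + 612*√15)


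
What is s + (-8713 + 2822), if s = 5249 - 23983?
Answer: -24625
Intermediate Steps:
s = -18734
s + (-8713 + 2822) = -18734 + (-8713 + 2822) = -18734 - 5891 = -24625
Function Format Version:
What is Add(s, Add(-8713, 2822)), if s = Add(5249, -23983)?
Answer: -24625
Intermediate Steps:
s = -18734
Add(s, Add(-8713, 2822)) = Add(-18734, Add(-8713, 2822)) = Add(-18734, -5891) = -24625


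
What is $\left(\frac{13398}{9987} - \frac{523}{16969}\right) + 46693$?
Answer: $\frac{2637752320580}{56489801} \approx 46694.0$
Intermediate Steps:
$\left(\frac{13398}{9987} - \frac{523}{16969}\right) + 46693 = \left(13398 \cdot \frac{1}{9987} - \frac{523}{16969}\right) + 46693 = \left(\frac{4466}{3329} - \frac{523}{16969}\right) + 46693 = \frac{74042487}{56489801} + 46693 = \frac{2637752320580}{56489801}$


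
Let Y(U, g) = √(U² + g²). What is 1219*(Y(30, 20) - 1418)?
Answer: -1728542 + 12190*√13 ≈ -1.6846e+6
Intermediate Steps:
1219*(Y(30, 20) - 1418) = 1219*(√(30² + 20²) - 1418) = 1219*(√(900 + 400) - 1418) = 1219*(√1300 - 1418) = 1219*(10*√13 - 1418) = 1219*(-1418 + 10*√13) = -1728542 + 12190*√13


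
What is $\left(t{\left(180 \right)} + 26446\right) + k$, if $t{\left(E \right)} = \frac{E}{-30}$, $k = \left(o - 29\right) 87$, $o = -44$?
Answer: $20089$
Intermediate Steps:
$k = -6351$ ($k = \left(-44 - 29\right) 87 = \left(-73\right) 87 = -6351$)
$t{\left(E \right)} = - \frac{E}{30}$ ($t{\left(E \right)} = E \left(- \frac{1}{30}\right) = - \frac{E}{30}$)
$\left(t{\left(180 \right)} + 26446\right) + k = \left(\left(- \frac{1}{30}\right) 180 + 26446\right) - 6351 = \left(-6 + 26446\right) - 6351 = 26440 - 6351 = 20089$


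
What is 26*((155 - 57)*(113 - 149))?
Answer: -91728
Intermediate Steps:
26*((155 - 57)*(113 - 149)) = 26*(98*(-36)) = 26*(-3528) = -91728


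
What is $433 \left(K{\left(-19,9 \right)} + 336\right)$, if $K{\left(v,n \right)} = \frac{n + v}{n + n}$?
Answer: $\frac{1307227}{9} \approx 1.4525 \cdot 10^{5}$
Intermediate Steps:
$K{\left(v,n \right)} = \frac{n + v}{2 n}$
$433 \left(K{\left(-19,9 \right)} + 336\right) = 433 \left(\frac{9 - 19}{2 \cdot 9} + 336\right) = 433 \left(\frac{1}{2} \cdot \frac{1}{9} \left(-10\right) + 336\right) = 433 \left(- \frac{5}{9} + 336\right) = 433 \cdot \frac{3019}{9} = \frac{1307227}{9}$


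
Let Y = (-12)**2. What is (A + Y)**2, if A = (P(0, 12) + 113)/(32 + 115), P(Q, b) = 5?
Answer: 453093796/21609 ≈ 20968.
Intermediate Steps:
Y = 144
A = 118/147 (A = (5 + 113)/(32 + 115) = 118/147 ≈ 0.80272)
(A + Y)**2 = (118/147 + 144)**2 = (21286/147)**2 = 453093796/21609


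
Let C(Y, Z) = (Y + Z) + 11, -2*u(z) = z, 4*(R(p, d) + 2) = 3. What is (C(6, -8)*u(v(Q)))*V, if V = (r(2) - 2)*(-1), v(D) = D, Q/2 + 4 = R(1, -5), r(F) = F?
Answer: 0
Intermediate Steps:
R(p, d) = -5/4 (R(p, d) = -2 + (¼)*3 = -2 + ¾ = -5/4)
Q = -21/2 (Q = -8 + 2*(-5/4) = -8 - 5/2 = -21/2 ≈ -10.500)
u(z) = -z/2
C(Y, Z) = 11 + Y + Z
V = 0 (V = (2 - 2)*(-1) = 0*(-1) = 0)
(C(6, -8)*u(v(Q)))*V = ((11 + 6 - 8)*(-½*(-21/2)))*0 = (9*(21/4))*0 = (189/4)*0 = 0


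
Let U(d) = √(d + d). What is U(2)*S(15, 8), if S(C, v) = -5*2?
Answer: -20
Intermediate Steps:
S(C, v) = -10
U(d) = √2*√d (U(d) = √(2*d) = √2*√d)
U(2)*S(15, 8) = (√2*√2)*(-10) = 2*(-10) = -20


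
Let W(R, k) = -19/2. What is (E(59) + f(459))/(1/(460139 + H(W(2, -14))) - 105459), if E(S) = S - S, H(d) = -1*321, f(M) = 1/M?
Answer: -459818/22257803425599 ≈ -2.0659e-8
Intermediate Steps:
W(R, k) = -19/2 (W(R, k) = -19*1/2 = -19/2)
H(d) = -321
E(S) = 0
(E(59) + f(459))/(1/(460139 + H(W(2, -14))) - 105459) = (0 + 1/459)/(1/(460139 - 321) - 105459) = (0 + 1/459)/(1/459818 - 105459) = 1/(459*(1/459818 - 105459)) = 1/(459*(-48491946461/459818)) = (1/459)*(-459818/48491946461) = -459818/22257803425599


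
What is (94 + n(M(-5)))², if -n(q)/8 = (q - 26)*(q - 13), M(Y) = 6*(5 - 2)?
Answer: 171396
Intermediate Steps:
M(Y) = 18 (M(Y) = 6*3 = 18)
n(q) = -8*(-26 + q)*(-13 + q) (n(q) = -8*(q - 26)*(q - 13) = -8*(-26 + q)*(-13 + q))
(94 + n(M(-5)))² = (94 + (-2704 - 8*18² + 312*18))² = (94 + (-2704 - 8*324 + 5616))² = (94 + (-2704 - 2592 + 5616))² = (94 + 320)² = 414² = 171396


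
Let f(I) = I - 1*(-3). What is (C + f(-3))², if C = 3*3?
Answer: 81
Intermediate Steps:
f(I) = 3 + I (f(I) = I + 3 = 3 + I)
C = 9
(C + f(-3))² = (9 + (3 - 3))² = (9 + 0)² = 9² = 81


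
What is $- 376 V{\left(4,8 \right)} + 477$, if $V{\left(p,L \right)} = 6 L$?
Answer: $-17571$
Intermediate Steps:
$- 376 V{\left(4,8 \right)} + 477 = - 376 \cdot 6 \cdot 8 + 477 = \left(-376\right) 48 + 477 = -18048 + 477 = -17571$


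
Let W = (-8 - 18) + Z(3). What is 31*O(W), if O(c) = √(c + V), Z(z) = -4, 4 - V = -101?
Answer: 155*√3 ≈ 268.47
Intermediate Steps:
V = 105 (V = 4 - 1*(-101) = 4 + 101 = 105)
W = -30 (W = (-8 - 18) - 4 = -26 - 4 = -30)
O(c) = √(105 + c) (O(c) = √(c + 105) = √(105 + c))
31*O(W) = 31*√(105 - 30) = 31*√75 = 31*(5*√3) = 155*√3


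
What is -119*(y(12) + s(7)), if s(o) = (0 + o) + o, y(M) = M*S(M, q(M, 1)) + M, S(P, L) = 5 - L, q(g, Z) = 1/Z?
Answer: -8806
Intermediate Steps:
y(M) = 5*M (y(M) = M*(5 - 1/1) + M = M*(5 - 1*1) + M = M*(5 - 1) + M = M*4 + M = 4*M + M = 5*M)
s(o) = 2*o (s(o) = o + o = 2*o)
-119*(y(12) + s(7)) = -119*(5*12 + 2*7) = -119*(60 + 14) = -119*74 = -8806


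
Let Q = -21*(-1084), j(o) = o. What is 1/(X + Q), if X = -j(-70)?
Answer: 1/22834 ≈ 4.3794e-5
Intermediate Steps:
Q = 22764
X = 70 (X = -1*(-70) = 70)
1/(X + Q) = 1/(70 + 22764) = 1/22834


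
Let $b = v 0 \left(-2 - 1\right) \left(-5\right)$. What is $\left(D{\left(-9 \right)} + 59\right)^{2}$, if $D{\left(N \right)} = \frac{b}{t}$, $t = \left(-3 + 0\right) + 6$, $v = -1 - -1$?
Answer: $3481$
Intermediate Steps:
$v = 0$ ($v = -1 + 1 = 0$)
$t = 3$ ($t = -3 + 6 = 3$)
$b = 0$ ($b = 0 \cdot 0 \left(-2 - 1\right) \left(-5\right) = 0 \cdot 0 \left(-3\right) \left(-5\right) = 0 \cdot 0 \left(-5\right) = 0 \left(-5\right) = 0$)
$D{\left(N \right)} = 0$ ($D{\left(N \right)} = \frac{0}{3} = 0 \cdot \frac{1}{3} = 0$)
$\left(D{\left(-9 \right)} + 59\right)^{2} = \left(0 + 59\right)^{2} = 59^{2} = 3481$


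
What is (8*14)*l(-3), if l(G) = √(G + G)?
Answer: 112*I*√6 ≈ 274.34*I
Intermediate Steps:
l(G) = √2*√G (l(G) = √(2*G) = √2*√G)
(8*14)*l(-3) = (8*14)*(√2*√(-3)) = 112*(√2*(I*√3)) = 112*(I*√6) = 112*I*√6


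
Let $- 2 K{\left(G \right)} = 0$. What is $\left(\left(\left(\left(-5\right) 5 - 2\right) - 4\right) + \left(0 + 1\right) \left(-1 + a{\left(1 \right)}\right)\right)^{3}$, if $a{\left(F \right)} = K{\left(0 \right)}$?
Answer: $-32768$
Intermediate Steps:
$K{\left(G \right)} = 0$ ($K{\left(G \right)} = \left(- \frac{1}{2}\right) 0 = 0$)
$a{\left(F \right)} = 0$
$\left(\left(\left(\left(-5\right) 5 - 2\right) - 4\right) + \left(0 + 1\right) \left(-1 + a{\left(1 \right)}\right)\right)^{3} = \left(\left(\left(\left(-5\right) 5 - 2\right) - 4\right) + \left(0 + 1\right) \left(-1 + 0\right)\right)^{3} = \left(\left(\left(-25 - 2\right) - 4\right) + 1 \left(-1\right)\right)^{3} = \left(\left(-27 - 4\right) - 1\right)^{3} = \left(-31 - 1\right)^{3} = \left(-32\right)^{3} = -32768$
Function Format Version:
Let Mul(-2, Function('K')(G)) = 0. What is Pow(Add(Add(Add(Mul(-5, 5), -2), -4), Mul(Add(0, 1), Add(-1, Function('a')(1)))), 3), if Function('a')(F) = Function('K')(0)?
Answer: -32768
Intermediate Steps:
Function('K')(G) = 0 (Function('K')(G) = Mul(Rational(-1, 2), 0) = 0)
Function('a')(F) = 0
Pow(Add(Add(Add(Mul(-5, 5), -2), -4), Mul(Add(0, 1), Add(-1, Function('a')(1)))), 3) = Pow(Add(Add(Add(Mul(-5, 5), -2), -4), Mul(Add(0, 1), Add(-1, 0))), 3) = Pow(Add(Add(Add(-25, -2), -4), Mul(1, -1)), 3) = Pow(Add(Add(-27, -4), -1), 3) = Pow(Add(-31, -1), 3) = Pow(-32, 3) = -32768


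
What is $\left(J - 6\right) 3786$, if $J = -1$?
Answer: $-26502$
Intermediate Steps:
$\left(J - 6\right) 3786 = \left(-1 - 6\right) 3786 = \left(-7\right) 3786 = -26502$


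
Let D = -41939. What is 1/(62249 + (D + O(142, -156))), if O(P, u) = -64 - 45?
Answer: 1/20201 ≈ 4.9502e-5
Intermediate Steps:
O(P, u) = -109
1/(62249 + (D + O(142, -156))) = 1/(62249 + (-41939 - 109)) = 1/(62249 - 42048) = 1/20201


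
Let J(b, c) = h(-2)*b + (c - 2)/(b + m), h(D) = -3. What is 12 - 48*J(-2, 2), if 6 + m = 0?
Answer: -276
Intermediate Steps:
m = -6 (m = -6 + 0 = -6)
J(b, c) = -3*b + (-2 + c)/(-6 + b) (J(b, c) = -3*b + (c - 2)/(b - 6) = -3*b + (-2 + c)/(-6 + b))
12 - 48*J(-2, 2) = 12 - 48*(-2 + 2 - 3*(-2)**2 + 18*(-2))/(-6 - 2) = 12 - 48*(-2 + 2 - 3*4 - 36)/(-8) = 12 - (-6)*(-2 + 2 - 12 - 36) = 12 - (-6)*(-48) = 12 - 48*6 = 12 - 288 = -276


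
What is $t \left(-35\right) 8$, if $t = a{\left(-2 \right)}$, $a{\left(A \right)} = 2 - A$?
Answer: $-1120$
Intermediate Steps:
$t = 4$ ($t = 2 - -2 = 2 + 2 = 4$)
$t \left(-35\right) 8 = 4 \left(-35\right) 8 = \left(-140\right) 8 = -1120$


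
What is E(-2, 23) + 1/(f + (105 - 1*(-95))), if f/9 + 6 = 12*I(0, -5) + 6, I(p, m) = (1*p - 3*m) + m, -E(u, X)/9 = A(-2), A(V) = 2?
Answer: -23039/1280 ≈ -17.999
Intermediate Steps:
E(u, X) = -18 (E(u, X) = -9*2 = -18)
I(p, m) = p - 2*m (I(p, m) = (p - 3*m) + m = p - 2*m)
f = 1080 (f = -54 + 9*(12*(0 - 2*(-5)) + 6) = -54 + 9*(12*(0 + 10) + 6) = -54 + 9*(12*10 + 6) = -54 + 9*(120 + 6) = -54 + 9*126 = -54 + 1134 = 1080)
E(-2, 23) + 1/(f + (105 - 1*(-95))) = -18 + 1/(1080 + (105 - 1*(-95))) = -18 + 1/(1080 + (105 + 95)) = -18 + 1/(1080 + 200) = -18 + 1/1280 = -23039/1280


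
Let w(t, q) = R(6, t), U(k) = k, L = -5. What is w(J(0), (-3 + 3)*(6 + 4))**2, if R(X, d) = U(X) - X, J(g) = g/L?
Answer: 0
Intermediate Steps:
J(g) = -g/5 (J(g) = g/(-5) = g*(-1/5) = -g/5)
R(X, d) = 0 (R(X, d) = X - X = 0)
w(t, q) = 0
w(J(0), (-3 + 3)*(6 + 4))**2 = 0**2 = 0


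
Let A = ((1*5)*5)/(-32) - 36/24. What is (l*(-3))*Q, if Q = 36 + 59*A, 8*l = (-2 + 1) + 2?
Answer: 9465/256 ≈ 36.973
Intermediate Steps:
l = ⅛ (l = ((-2 + 1) + 2)/8 = (-1 + 2)/8 = (⅛)*1 = ⅛ ≈ 0.12500)
A = -73/32 (A = (5*5)*(-1/32) - 36*1/24 = 25*(-1/32) - 3/2 = -25/32 - 3/2 = -73/32 ≈ -2.2813)
Q = -3155/32 (Q = 36 + 59*(-73/32) = 36 - 4307/32 = -3155/32 ≈ -98.594)
(l*(-3))*Q = ((⅛)*(-3))*(-3155/32) = -3/8*(-3155/32) = 9465/256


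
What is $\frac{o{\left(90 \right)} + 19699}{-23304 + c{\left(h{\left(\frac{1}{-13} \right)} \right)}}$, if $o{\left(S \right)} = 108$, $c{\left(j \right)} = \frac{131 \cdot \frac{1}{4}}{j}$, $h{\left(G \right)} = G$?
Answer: $- \frac{79228}{94919} \approx -0.83469$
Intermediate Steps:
$c{\left(j \right)} = \frac{131}{4 j}$ ($c{\left(j \right)} = \frac{131 \cdot \frac{1}{4}}{j} = \frac{131}{4 j}$)
$\frac{o{\left(90 \right)} + 19699}{-23304 + c{\left(h{\left(\frac{1}{-13} \right)} \right)}} = \frac{108 + 19699}{-23304 + \frac{131}{4 \frac{1}{-13}}} = \frac{19807}{-23304 + \frac{131}{4 \left(- \frac{1}{13}\right)}} = \frac{19807}{-23304 + \frac{131}{4} \left(-13\right)} = \frac{19807}{-23304 - \frac{1703}{4}} = \frac{19807}{- \frac{94919}{4}} = 19807 \left(- \frac{4}{94919}\right) = - \frac{79228}{94919}$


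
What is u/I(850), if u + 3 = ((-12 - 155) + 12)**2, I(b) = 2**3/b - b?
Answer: -5104675/180623 ≈ -28.261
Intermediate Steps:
I(b) = -b + 8/b (I(b) = 8/b - b = -b + 8/b)
u = 24022 (u = -3 + ((-12 - 155) + 12)**2 = -3 + (-167 + 12)**2 = -3 + (-155)**2 = -3 + 24025 = 24022)
u/I(850) = 24022/(-1*850 + 8/850) = 24022/(-850 + 8*(1/850)) = 24022/(-850 + 4/425) = 24022/(-361246/425) = 24022*(-425/361246) = -5104675/180623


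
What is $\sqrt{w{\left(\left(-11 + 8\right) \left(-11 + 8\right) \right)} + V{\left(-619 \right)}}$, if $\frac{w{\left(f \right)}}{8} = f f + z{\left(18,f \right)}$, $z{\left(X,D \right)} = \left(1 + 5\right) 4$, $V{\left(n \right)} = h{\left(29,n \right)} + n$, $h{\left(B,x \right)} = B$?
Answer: $5 \sqrt{10} \approx 15.811$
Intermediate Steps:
$V{\left(n \right)} = 29 + n$
$z{\left(X,D \right)} = 24$ ($z{\left(X,D \right)} = 6 \cdot 4 = 24$)
$w{\left(f \right)} = 192 + 8 f^{2}$ ($w{\left(f \right)} = 8 \left(f f + 24\right) = 8 \left(f^{2} + 24\right) = 8 \left(24 + f^{2}\right) = 192 + 8 f^{2}$)
$\sqrt{w{\left(\left(-11 + 8\right) \left(-11 + 8\right) \right)} + V{\left(-619 \right)}} = \sqrt{\left(192 + 8 \left(\left(-11 + 8\right) \left(-11 + 8\right)\right)^{2}\right) + \left(29 - 619\right)} = \sqrt{\left(192 + 8 \left(\left(-3\right) \left(-3\right)\right)^{2}\right) - 590} = \sqrt{\left(192 + 8 \cdot 9^{2}\right) - 590} = \sqrt{\left(192 + 8 \cdot 81\right) - 590} = \sqrt{\left(192 + 648\right) - 590} = \sqrt{840 - 590} = \sqrt{250} = 5 \sqrt{10}$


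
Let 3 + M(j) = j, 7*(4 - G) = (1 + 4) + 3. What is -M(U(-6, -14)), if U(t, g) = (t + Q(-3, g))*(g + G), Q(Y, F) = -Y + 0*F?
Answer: -213/7 ≈ -30.429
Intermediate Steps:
Q(Y, F) = -Y (Q(Y, F) = -Y + 0 = -Y)
G = 20/7 (G = 4 - ((1 + 4) + 3)/7 = 4 - (5 + 3)/7 = 4 - ⅐*8 = 4 - 8/7 = 20/7 ≈ 2.8571)
U(t, g) = (3 + t)*(20/7 + g) (U(t, g) = (t - 1*(-3))*(g + 20/7) = (t + 3)*(20/7 + g) = (3 + t)*(20/7 + g))
M(j) = -3 + j
-M(U(-6, -14)) = -(-3 + (60/7 + 3*(-14) + (20/7)*(-6) - 14*(-6))) = -(-3 + (60/7 - 42 - 120/7 + 84)) = -(-3 + 234/7) = -1*213/7 = -213/7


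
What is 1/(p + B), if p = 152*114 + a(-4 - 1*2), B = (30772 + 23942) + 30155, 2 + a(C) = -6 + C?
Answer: 1/102183 ≈ 9.7864e-6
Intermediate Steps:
a(C) = -8 + C (a(C) = -2 + (-6 + C) = -8 + C)
B = 84869 (B = 54714 + 30155 = 84869)
p = 17314 (p = 152*114 + (-8 + (-4 - 1*2)) = 17328 + (-8 + (-4 - 2)) = 17328 + (-8 - 6) = 17328 - 14 = 17314)
1/(p + B) = 1/(17314 + 84869) = 1/102183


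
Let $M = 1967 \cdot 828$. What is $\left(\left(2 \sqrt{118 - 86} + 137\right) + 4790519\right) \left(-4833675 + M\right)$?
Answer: $-15354047689344 - 25639992 \sqrt{2} \approx -1.5354 \cdot 10^{13}$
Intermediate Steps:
$M = 1628676$
$\left(\left(2 \sqrt{118 - 86} + 137\right) + 4790519\right) \left(-4833675 + M\right) = \left(\left(2 \sqrt{118 - 86} + 137\right) + 4790519\right) \left(-4833675 + 1628676\right) = \left(\left(2 \sqrt{32} + 137\right) + 4790519\right) \left(-3204999\right) = \left(\left(2 \cdot 4 \sqrt{2} + 137\right) + 4790519\right) \left(-3204999\right) = \left(\left(8 \sqrt{2} + 137\right) + 4790519\right) \left(-3204999\right) = \left(\left(137 + 8 \sqrt{2}\right) + 4790519\right) \left(-3204999\right) = \left(4790656 + 8 \sqrt{2}\right) \left(-3204999\right) = -15354047689344 - 25639992 \sqrt{2}$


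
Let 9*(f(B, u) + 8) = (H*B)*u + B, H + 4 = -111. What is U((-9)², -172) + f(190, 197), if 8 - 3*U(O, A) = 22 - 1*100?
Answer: -4304074/9 ≈ -4.7823e+5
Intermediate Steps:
H = -115 (H = -4 - 111 = -115)
f(B, u) = -8 + B/9 - 115*B*u/9 (f(B, u) = -8 + ((-115*B)*u + B)/9 = -8 + (-115*B*u + B)/9 = -8 + (B - 115*B*u)/9 = -8 + (B/9 - 115*B*u/9) = -8 + B/9 - 115*B*u/9)
U(O, A) = 86/3 (U(O, A) = 8/3 - (22 - 1*100)/3 = 8/3 - (22 - 100)/3 = 8/3 - ⅓*(-78) = 8/3 + 26 = 86/3)
U((-9)², -172) + f(190, 197) = 86/3 + (-8 + (⅑)*190 - 115/9*190*197) = 86/3 + (-8 + 190/9 - 4304450/9) = 86/3 - 4304332/9 = -4304074/9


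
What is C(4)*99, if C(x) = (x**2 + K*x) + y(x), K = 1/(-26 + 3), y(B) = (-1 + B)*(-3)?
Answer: 15543/23 ≈ 675.78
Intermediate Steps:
y(B) = 3 - 3*B
K = -1/23 (K = 1/(-23) = -1/23 ≈ -0.043478)
C(x) = 3 + x**2 - 70*x/23 (C(x) = (x**2 - x/23) + (3 - 3*x) = 3 + x**2 - 70*x/23)
C(4)*99 = (3 + 4**2 - 70/23*4)*99 = (3 + 16 - 280/23)*99 = (157/23)*99 = 15543/23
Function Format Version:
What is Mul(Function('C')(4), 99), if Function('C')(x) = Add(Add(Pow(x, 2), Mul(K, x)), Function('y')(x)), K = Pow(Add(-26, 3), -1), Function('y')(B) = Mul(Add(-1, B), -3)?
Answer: Rational(15543, 23) ≈ 675.78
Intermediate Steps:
Function('y')(B) = Add(3, Mul(-3, B))
K = Rational(-1, 23) (K = Pow(-23, -1) = Rational(-1, 23) ≈ -0.043478)
Function('C')(x) = Add(3, Pow(x, 2), Mul(Rational(-70, 23), x)) (Function('C')(x) = Add(Add(Pow(x, 2), Mul(Rational(-1, 23), x)), Add(3, Mul(-3, x))) = Add(3, Pow(x, 2), Mul(Rational(-70, 23), x)))
Mul(Function('C')(4), 99) = Mul(Add(3, Pow(4, 2), Mul(Rational(-70, 23), 4)), 99) = Mul(Add(3, 16, Rational(-280, 23)), 99) = Mul(Rational(157, 23), 99) = Rational(15543, 23)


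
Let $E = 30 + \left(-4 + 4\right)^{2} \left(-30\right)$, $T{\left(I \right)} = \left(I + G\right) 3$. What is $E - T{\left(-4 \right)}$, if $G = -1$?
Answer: $45$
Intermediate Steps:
$T{\left(I \right)} = -3 + 3 I$ ($T{\left(I \right)} = \left(I - 1\right) 3 = \left(-1 + I\right) 3 = -3 + 3 I$)
$E = 30$ ($E = 30 + 0^{2} \left(-30\right) = 30 + 0 \left(-30\right) = 30 + 0 = 30$)
$E - T{\left(-4 \right)} = 30 - \left(-3 + 3 \left(-4\right)\right) = 30 - \left(-3 - 12\right) = 30 - -15 = 30 + 15 = 45$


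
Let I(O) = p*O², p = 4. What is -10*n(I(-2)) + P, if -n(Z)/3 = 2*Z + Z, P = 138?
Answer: 1578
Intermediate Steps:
I(O) = 4*O²
n(Z) = -9*Z (n(Z) = -3*(2*Z + Z) = -9*Z)
-10*n(I(-2)) + P = -(-90)*4*(-2)² + 138 = -(-90)*4*4 + 138 = -(-90)*16 + 138 = -10*(-144) + 138 = 1440 + 138 = 1578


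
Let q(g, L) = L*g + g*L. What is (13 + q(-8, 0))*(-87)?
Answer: -1131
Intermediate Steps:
q(g, L) = 2*L*g (q(g, L) = L*g + L*g = 2*L*g)
(13 + q(-8, 0))*(-87) = (13 + 2*0*(-8))*(-87) = (13 + 0)*(-87) = 13*(-87) = -1131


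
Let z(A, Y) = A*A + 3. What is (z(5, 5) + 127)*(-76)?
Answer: -11780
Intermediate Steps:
z(A, Y) = 3 + A² (z(A, Y) = A² + 3 = 3 + A²)
(z(5, 5) + 127)*(-76) = ((3 + 5²) + 127)*(-76) = ((3 + 25) + 127)*(-76) = (28 + 127)*(-76) = 155*(-76) = -11780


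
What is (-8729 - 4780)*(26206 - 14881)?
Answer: -152989425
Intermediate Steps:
(-8729 - 4780)*(26206 - 14881) = -13509*11325 = -152989425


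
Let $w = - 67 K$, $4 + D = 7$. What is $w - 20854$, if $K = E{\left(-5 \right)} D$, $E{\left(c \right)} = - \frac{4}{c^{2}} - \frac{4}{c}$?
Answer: $- \frac{524566}{25} \approx -20983.0$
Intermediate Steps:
$E{\left(c \right)} = - \frac{4}{c} - \frac{4}{c^{2}}$ ($E{\left(c \right)} = - \frac{4}{c^{2}} - \frac{4}{c} = - \frac{4}{c} - \frac{4}{c^{2}}$)
$D = 3$ ($D = -4 + 7 = 3$)
$K = \frac{48}{25}$ ($K = \frac{4 \left(-1 - -5\right)}{25} \cdot 3 = 4 \cdot \frac{1}{25} \left(-1 + 5\right) 3 = 4 \cdot \frac{1}{25} \cdot 4 \cdot 3 = \frac{16}{25} \cdot 3 = \frac{48}{25} \approx 1.92$)
$w = - \frac{3216}{25}$ ($w = \left(-67\right) \frac{48}{25} = - \frac{3216}{25} \approx -128.64$)
$w - 20854 = - \frac{3216}{25} - 20854 = - \frac{524566}{25}$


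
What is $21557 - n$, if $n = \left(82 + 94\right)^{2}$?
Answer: $-9419$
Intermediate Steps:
$n = 30976$ ($n = 176^{2} = 30976$)
$21557 - n = 21557 - 30976 = -9419$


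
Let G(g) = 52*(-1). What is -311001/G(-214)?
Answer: 311001/52 ≈ 5980.8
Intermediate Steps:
G(g) = -52
-311001/G(-214) = -311001/(-52) = -311001*(-1/52) = 311001/52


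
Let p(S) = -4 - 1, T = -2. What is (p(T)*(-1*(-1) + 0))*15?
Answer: -75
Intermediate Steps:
p(S) = -5
(p(T)*(-1*(-1) + 0))*15 = -5*(-1*(-1) + 0)*15 = -5*(1 + 0)*15 = -5*1*15 = -5*15 = -75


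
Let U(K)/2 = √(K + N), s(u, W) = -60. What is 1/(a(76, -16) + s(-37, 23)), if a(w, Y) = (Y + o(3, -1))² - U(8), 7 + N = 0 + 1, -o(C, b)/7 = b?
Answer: 21/433 + 2*√2/433 ≈ 0.055031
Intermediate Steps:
o(C, b) = -7*b
N = -6 (N = -7 + (0 + 1) = -7 + 1 = -6)
U(K) = 2*√(-6 + K) (U(K) = 2*√(K - 6) = 2*√(-6 + K))
a(w, Y) = (7 + Y)² - 2*√2 (a(w, Y) = (Y - 7*(-1))² - 2*√(-6 + 8) = (Y + 7)² - 2*√2 = (7 + Y)² - 2*√2)
1/(a(76, -16) + s(-37, 23)) = 1/(((7 - 16)² - 2*√2) - 60) = 1/(((-9)² - 2*√2) - 60) = 1/((81 - 2*√2) - 60) = 1/(21 - 2*√2)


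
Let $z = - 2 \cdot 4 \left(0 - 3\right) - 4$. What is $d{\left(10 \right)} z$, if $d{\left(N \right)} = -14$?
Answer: $-280$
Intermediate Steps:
$z = 20$ ($z = - 2 \cdot 4 \left(-3\right) - 4 = \left(-2\right) \left(-12\right) - 4 = 24 - 4 = 20$)
$d{\left(10 \right)} z = \left(-14\right) 20 = -280$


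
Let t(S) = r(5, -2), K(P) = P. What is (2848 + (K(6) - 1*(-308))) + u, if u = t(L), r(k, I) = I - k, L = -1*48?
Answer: 3155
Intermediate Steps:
L = -48
t(S) = -7 (t(S) = -2 - 1*5 = -2 - 5 = -7)
u = -7
(2848 + (K(6) - 1*(-308))) + u = (2848 + (6 - 1*(-308))) - 7 = (2848 + (6 + 308)) - 7 = (2848 + 314) - 7 = 3162 - 7 = 3155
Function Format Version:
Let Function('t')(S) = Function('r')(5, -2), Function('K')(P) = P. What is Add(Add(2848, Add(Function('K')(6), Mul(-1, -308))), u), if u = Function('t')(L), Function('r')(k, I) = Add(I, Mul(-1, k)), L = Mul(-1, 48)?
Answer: 3155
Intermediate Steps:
L = -48
Function('t')(S) = -7 (Function('t')(S) = Add(-2, Mul(-1, 5)) = Add(-2, -5) = -7)
u = -7
Add(Add(2848, Add(Function('K')(6), Mul(-1, -308))), u) = Add(Add(2848, Add(6, Mul(-1, -308))), -7) = Add(Add(2848, Add(6, 308)), -7) = Add(Add(2848, 314), -7) = Add(3162, -7) = 3155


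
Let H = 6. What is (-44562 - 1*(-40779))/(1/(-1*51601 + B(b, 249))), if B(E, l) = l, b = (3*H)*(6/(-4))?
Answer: 194264616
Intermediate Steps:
b = -27 (b = (3*6)*(6/(-4)) = 18*(6*(-¼)) = 18*(-3/2) = -27)
(-44562 - 1*(-40779))/(1/(-1*51601 + B(b, 249))) = (-44562 - 1*(-40779))/(1/(-1*51601 + 249)) = (-44562 + 40779)/(1/(-51601 + 249)) = -3783/(1/(-51352)) = -3783/(-1/51352) = -3783*(-51352) = 194264616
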